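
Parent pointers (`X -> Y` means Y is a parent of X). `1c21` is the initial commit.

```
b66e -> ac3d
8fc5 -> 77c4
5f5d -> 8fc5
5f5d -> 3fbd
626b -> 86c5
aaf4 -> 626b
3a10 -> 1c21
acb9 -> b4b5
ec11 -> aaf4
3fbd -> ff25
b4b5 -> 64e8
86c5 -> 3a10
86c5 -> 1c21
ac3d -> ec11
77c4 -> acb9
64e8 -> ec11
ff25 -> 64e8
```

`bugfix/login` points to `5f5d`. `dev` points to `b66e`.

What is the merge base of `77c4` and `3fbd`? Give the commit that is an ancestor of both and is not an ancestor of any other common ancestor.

64e8

Ancestors of 77c4: {1c21, 3a10, 626b, 64e8, 77c4, 86c5, aaf4, acb9, b4b5, ec11}.
Ancestors of 3fbd: {1c21, 3a10, 3fbd, 626b, 64e8, 86c5, aaf4, ec11, ff25}.
Common ancestors: {1c21, 3a10, 626b, 64e8, 86c5, aaf4, ec11}.
Among these, 64e8 is not an ancestor of any other common ancestor — it is the merge base.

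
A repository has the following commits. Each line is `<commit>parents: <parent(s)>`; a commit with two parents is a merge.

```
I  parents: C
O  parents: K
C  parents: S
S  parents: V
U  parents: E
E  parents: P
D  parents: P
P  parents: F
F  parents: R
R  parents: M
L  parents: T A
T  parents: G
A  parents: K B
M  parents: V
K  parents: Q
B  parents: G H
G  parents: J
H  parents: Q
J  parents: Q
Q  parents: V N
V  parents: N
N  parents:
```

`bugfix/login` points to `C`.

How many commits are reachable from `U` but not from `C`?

Reachable from U: {E, F, M, N, P, R, U, V}.
Reachable from C: {C, N, S, V}.
In U's history but not C's: {E, F, M, P, R, U} — 6 commits.

6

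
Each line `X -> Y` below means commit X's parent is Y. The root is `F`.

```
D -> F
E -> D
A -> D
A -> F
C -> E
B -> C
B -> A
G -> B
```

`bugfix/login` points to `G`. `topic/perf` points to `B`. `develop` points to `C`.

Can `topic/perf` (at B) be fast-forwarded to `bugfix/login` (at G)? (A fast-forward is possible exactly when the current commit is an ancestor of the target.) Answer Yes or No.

A fast-forward from B to G is possible iff B is an ancestor of G.
Ancestors of G: {A, B, C, D, E, F, G}.
B is among them, so fast-forward is possible.

Yes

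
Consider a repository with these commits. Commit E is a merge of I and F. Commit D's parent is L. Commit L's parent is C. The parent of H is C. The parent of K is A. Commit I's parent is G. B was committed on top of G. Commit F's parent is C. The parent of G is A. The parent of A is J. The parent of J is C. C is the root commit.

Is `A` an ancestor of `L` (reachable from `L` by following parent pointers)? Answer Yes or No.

Ancestors of L: {C, L}.
A is not in that set, so it is not an ancestor of L.

No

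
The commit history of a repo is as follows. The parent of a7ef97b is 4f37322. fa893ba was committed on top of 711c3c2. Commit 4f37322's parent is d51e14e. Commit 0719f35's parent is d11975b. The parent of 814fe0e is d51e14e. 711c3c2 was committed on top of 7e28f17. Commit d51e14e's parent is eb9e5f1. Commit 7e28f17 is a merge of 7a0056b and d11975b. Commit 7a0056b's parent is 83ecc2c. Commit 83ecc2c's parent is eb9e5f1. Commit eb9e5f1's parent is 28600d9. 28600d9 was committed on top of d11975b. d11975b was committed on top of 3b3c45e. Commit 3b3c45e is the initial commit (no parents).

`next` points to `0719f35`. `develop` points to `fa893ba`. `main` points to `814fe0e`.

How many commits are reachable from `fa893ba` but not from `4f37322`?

Reachable from fa893ba: {28600d9, 3b3c45e, 711c3c2, 7a0056b, 7e28f17, 83ecc2c, d11975b, eb9e5f1, fa893ba}.
Reachable from 4f37322: {28600d9, 3b3c45e, 4f37322, d11975b, d51e14e, eb9e5f1}.
In fa893ba's history but not 4f37322's: {711c3c2, 7a0056b, 7e28f17, 83ecc2c, fa893ba} — 5 commits.

5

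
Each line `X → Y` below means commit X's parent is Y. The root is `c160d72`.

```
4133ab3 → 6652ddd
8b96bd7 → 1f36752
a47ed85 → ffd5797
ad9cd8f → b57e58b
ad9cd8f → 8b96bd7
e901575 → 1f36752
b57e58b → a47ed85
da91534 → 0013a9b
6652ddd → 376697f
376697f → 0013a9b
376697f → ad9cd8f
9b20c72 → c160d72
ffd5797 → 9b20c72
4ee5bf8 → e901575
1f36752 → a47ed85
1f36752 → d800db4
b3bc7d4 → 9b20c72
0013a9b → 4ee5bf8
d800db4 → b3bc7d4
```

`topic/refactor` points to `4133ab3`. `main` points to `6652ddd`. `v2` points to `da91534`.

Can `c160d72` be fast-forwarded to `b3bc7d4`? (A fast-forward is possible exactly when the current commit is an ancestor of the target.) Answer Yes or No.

A fast-forward from c160d72 to b3bc7d4 is possible iff c160d72 is an ancestor of b3bc7d4.
Ancestors of b3bc7d4: {9b20c72, b3bc7d4, c160d72}.
c160d72 is among them, so fast-forward is possible.

Yes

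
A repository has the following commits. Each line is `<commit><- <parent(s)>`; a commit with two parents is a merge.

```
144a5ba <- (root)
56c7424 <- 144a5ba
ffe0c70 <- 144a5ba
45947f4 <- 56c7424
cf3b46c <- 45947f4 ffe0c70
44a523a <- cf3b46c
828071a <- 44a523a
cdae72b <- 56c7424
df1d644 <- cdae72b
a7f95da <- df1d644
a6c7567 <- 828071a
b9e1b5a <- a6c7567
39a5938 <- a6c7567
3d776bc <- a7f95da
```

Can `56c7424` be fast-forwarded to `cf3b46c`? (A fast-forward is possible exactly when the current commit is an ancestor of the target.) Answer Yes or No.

A fast-forward from 56c7424 to cf3b46c is possible iff 56c7424 is an ancestor of cf3b46c.
Ancestors of cf3b46c: {144a5ba, 45947f4, 56c7424, cf3b46c, ffe0c70}.
56c7424 is among them, so fast-forward is possible.

Yes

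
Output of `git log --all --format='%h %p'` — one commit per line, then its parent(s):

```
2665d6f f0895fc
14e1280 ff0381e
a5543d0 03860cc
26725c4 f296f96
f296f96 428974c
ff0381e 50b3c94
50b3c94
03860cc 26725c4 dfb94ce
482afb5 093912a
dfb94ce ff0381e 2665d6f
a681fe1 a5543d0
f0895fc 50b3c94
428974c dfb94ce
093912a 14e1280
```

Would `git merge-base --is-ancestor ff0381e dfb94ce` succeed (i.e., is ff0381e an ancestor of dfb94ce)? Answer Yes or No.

Yes

Ancestors of dfb94ce (commits reachable by following parents): {2665d6f, 50b3c94, dfb94ce, f0895fc, ff0381e}.
ff0381e is in that set, so it is an ancestor of dfb94ce.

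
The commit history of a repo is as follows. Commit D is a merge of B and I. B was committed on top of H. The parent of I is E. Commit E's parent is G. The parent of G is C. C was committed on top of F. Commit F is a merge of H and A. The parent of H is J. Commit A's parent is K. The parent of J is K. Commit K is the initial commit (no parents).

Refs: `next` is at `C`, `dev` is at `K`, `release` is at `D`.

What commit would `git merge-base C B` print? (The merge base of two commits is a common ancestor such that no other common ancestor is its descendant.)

Ancestors of C: {A, C, F, H, J, K}.
Ancestors of B: {B, H, J, K}.
Common ancestors: {H, J, K}.
Among these, H is not an ancestor of any other common ancestor — it is the merge base.

H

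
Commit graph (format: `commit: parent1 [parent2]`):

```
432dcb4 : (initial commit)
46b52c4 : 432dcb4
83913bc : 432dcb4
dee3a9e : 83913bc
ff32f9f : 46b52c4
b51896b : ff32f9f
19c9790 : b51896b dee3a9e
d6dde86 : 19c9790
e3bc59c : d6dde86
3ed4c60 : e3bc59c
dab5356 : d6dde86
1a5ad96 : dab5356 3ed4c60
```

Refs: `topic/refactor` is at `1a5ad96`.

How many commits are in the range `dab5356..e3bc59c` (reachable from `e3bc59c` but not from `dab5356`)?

Reachable from e3bc59c: {19c9790, 432dcb4, 46b52c4, 83913bc, b51896b, d6dde86, dee3a9e, e3bc59c, ff32f9f}.
Reachable from dab5356: {19c9790, 432dcb4, 46b52c4, 83913bc, b51896b, d6dde86, dab5356, dee3a9e, ff32f9f}.
In e3bc59c's history but not dab5356's: {e3bc59c} — 1 commit.

1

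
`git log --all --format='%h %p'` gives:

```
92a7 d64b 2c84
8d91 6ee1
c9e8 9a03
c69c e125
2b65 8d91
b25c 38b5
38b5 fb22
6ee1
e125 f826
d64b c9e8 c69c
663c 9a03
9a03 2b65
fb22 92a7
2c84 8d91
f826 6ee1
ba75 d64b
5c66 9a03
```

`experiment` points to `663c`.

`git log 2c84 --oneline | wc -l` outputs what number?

3

Walking parent pointers from 2c84: reachable set = {2c84, 6ee1, 8d91}.
That is 3 commits.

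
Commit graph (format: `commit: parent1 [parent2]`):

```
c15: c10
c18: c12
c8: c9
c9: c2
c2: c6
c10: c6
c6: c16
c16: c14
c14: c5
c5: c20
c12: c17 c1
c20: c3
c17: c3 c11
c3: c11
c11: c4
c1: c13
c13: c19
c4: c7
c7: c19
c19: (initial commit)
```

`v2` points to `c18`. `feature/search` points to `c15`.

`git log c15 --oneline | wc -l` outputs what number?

12

Walking parent pointers from c15: reachable set = {c10, c11, c14, c15, c16, c19, c20, c3, c4, c5, c6, c7}.
That is 12 commits.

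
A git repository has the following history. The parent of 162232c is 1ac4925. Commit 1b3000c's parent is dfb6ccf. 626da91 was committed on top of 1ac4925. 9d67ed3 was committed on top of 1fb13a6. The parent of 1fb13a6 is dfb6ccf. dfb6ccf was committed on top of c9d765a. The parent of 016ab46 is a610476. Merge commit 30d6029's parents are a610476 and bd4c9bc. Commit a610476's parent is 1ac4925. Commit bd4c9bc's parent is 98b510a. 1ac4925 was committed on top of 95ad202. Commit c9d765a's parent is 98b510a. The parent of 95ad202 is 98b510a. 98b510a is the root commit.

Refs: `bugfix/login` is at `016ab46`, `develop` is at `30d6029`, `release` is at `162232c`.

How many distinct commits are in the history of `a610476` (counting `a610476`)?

Walking parent pointers from a610476: reachable set = {1ac4925, 95ad202, 98b510a, a610476}.
That is 4 commits.

4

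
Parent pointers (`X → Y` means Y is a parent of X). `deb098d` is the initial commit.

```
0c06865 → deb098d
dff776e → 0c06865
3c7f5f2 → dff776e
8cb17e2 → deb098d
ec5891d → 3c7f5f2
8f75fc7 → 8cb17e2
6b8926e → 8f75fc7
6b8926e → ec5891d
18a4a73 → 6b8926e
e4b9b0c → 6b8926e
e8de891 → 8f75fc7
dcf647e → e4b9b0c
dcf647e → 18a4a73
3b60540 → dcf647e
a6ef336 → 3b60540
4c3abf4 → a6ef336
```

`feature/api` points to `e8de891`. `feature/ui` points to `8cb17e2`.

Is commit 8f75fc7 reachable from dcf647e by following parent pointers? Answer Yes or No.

Yes

Ancestors of dcf647e (commits reachable by following parents): {0c06865, 18a4a73, 3c7f5f2, 6b8926e, 8cb17e2, 8f75fc7, dcf647e, deb098d, dff776e, e4b9b0c, ec5891d}.
8f75fc7 is in that set, so it is an ancestor of dcf647e.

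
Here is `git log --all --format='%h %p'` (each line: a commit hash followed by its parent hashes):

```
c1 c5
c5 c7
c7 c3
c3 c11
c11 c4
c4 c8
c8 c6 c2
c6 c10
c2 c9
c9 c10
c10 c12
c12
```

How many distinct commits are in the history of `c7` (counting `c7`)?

Walking parent pointers from c7: reachable set = {c10, c11, c12, c2, c3, c4, c6, c7, c8, c9}.
That is 10 commits.

10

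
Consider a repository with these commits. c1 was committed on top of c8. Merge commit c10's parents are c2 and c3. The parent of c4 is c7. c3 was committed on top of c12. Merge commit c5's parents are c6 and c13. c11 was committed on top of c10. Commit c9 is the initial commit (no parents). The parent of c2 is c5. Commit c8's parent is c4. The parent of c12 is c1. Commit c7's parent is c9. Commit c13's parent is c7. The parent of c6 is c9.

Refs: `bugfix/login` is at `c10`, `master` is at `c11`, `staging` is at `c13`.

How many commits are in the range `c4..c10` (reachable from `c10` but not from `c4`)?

9

Reachable from c10: {c1, c10, c12, c13, c2, c3, c4, c5, c6, c7, c8, c9}.
Reachable from c4: {c4, c7, c9}.
In c10's history but not c4's: {c1, c10, c12, c13, c2, c3, c5, c6, c8} — 9 commits.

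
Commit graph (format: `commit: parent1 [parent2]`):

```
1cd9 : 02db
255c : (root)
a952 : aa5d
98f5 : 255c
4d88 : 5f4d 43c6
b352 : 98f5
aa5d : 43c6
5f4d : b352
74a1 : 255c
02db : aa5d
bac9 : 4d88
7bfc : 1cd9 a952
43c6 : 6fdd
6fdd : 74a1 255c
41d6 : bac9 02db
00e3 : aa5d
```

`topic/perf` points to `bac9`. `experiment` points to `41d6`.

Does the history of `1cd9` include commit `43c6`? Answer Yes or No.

Yes

Ancestors of 1cd9 (commits reachable by following parents): {02db, 1cd9, 255c, 43c6, 6fdd, 74a1, aa5d}.
43c6 is in that set, so it is an ancestor of 1cd9.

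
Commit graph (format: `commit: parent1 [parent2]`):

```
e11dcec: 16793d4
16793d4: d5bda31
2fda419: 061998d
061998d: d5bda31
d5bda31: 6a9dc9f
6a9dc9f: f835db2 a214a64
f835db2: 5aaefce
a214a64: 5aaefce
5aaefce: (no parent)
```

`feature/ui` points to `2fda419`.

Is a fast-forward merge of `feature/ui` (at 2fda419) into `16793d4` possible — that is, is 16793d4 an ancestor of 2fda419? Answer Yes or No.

A fast-forward from 16793d4 to 2fda419 is possible iff 16793d4 is an ancestor of 2fda419.
Ancestors of 2fda419: {061998d, 2fda419, 5aaefce, 6a9dc9f, a214a64, d5bda31, f835db2}.
16793d4 is not among them, so fast-forward is not possible.

No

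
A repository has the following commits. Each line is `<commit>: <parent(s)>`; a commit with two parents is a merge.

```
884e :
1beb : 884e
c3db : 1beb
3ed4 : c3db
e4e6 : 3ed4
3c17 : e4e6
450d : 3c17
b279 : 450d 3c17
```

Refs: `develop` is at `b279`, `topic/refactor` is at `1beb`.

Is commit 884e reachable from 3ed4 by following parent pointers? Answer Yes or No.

Yes

Ancestors of 3ed4 (commits reachable by following parents): {1beb, 3ed4, 884e, c3db}.
884e is in that set, so it is an ancestor of 3ed4.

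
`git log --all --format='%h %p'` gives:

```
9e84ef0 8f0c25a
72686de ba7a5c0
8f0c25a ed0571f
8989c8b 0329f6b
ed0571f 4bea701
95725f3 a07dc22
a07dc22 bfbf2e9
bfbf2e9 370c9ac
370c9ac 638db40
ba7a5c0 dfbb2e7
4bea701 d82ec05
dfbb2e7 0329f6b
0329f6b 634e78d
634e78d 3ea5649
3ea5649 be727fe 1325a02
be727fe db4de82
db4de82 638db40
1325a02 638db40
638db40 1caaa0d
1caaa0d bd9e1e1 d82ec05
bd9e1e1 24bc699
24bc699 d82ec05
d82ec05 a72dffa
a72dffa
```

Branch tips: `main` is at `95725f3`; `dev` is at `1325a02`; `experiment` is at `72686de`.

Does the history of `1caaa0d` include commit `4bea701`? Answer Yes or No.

No

Ancestors of 1caaa0d: {1caaa0d, 24bc699, a72dffa, bd9e1e1, d82ec05}.
4bea701 is not in that set, so it is not an ancestor of 1caaa0d.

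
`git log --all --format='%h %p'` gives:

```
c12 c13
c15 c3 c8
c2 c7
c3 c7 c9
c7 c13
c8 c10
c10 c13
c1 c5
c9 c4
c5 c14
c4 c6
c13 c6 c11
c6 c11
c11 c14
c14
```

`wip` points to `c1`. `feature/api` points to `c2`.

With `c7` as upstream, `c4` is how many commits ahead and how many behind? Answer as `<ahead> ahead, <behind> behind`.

Reachable from c4: {c11, c14, c4, c6}.
Reachable from c7: {c11, c13, c14, c6, c7}.
Only in c4's history (ahead): {c4} — 1.
Only in c7's history (behind): {c13, c7} — 2.

1 ahead, 2 behind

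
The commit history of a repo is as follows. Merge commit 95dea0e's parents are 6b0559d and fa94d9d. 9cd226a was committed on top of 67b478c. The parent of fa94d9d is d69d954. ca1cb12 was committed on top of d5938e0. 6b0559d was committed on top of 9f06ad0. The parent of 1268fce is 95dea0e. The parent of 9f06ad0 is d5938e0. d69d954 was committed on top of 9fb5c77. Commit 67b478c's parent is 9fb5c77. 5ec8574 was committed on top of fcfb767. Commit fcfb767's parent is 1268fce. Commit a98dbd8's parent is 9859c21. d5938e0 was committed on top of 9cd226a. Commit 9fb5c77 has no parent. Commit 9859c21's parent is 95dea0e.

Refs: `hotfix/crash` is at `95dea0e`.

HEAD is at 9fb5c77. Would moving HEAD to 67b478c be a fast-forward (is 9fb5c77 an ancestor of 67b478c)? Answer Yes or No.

A fast-forward from 9fb5c77 to 67b478c is possible iff 9fb5c77 is an ancestor of 67b478c.
Ancestors of 67b478c: {67b478c, 9fb5c77}.
9fb5c77 is among them, so fast-forward is possible.

Yes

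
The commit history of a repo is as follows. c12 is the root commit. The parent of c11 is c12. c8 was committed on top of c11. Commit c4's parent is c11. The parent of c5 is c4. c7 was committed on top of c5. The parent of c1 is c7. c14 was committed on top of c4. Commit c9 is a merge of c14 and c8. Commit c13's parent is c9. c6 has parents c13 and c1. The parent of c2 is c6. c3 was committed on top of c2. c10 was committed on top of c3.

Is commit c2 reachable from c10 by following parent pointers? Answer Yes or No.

Yes

Ancestors of c10 (commits reachable by following parents): {c1, c10, c11, c12, c13, c14, c2, c3, c4, c5, c6, c7, c8, c9}.
c2 is in that set, so it is an ancestor of c10.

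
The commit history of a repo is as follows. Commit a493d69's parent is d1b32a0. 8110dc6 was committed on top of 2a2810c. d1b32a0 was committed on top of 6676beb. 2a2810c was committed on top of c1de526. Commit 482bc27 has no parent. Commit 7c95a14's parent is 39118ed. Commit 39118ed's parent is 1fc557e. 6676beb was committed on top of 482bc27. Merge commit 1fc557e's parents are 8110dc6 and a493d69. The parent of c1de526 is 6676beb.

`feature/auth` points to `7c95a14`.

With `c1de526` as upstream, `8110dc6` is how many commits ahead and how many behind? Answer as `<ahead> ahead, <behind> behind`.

Reachable from 8110dc6: {2a2810c, 482bc27, 6676beb, 8110dc6, c1de526}.
Reachable from c1de526: {482bc27, 6676beb, c1de526}.
Only in 8110dc6's history (ahead): {2a2810c, 8110dc6} — 2.
Only in c1de526's history (behind): {} — 0.

2 ahead, 0 behind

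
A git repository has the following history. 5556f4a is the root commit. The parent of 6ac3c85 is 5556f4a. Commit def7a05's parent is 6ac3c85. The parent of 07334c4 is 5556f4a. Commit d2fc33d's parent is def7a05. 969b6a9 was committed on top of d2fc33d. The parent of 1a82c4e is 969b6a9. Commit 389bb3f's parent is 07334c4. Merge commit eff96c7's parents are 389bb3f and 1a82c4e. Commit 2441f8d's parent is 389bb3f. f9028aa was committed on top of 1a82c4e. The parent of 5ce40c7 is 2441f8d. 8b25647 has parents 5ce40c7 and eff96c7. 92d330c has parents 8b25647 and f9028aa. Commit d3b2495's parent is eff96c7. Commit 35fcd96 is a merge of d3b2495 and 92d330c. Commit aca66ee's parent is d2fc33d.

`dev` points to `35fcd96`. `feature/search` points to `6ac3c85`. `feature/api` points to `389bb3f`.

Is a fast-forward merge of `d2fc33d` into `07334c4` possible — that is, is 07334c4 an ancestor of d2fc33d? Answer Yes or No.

A fast-forward from 07334c4 to d2fc33d is possible iff 07334c4 is an ancestor of d2fc33d.
Ancestors of d2fc33d: {5556f4a, 6ac3c85, d2fc33d, def7a05}.
07334c4 is not among them, so fast-forward is not possible.

No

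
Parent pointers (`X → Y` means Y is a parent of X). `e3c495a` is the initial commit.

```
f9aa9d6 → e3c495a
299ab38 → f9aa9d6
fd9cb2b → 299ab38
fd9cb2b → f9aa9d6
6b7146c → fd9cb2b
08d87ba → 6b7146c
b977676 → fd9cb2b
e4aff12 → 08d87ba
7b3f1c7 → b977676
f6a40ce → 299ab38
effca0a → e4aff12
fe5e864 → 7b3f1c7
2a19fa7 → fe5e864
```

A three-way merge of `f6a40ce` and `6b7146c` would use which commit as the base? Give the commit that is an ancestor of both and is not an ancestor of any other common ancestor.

Ancestors of f6a40ce: {299ab38, e3c495a, f6a40ce, f9aa9d6}.
Ancestors of 6b7146c: {299ab38, 6b7146c, e3c495a, f9aa9d6, fd9cb2b}.
Common ancestors: {299ab38, e3c495a, f9aa9d6}.
Among these, 299ab38 is not an ancestor of any other common ancestor — it is the merge base.

299ab38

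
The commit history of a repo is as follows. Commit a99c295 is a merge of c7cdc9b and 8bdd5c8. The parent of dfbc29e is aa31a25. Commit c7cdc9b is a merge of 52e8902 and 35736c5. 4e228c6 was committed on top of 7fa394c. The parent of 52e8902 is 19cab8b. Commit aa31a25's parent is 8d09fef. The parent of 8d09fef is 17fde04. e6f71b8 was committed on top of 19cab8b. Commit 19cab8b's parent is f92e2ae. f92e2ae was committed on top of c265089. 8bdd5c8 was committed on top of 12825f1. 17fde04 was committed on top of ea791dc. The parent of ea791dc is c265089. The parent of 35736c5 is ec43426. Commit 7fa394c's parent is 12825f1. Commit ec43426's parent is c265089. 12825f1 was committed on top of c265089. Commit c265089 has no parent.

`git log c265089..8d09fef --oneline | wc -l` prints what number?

3

Reachable from 8d09fef: {17fde04, 8d09fef, c265089, ea791dc}.
Reachable from c265089: {c265089}.
In 8d09fef's history but not c265089's: {17fde04, 8d09fef, ea791dc} — 3 commits.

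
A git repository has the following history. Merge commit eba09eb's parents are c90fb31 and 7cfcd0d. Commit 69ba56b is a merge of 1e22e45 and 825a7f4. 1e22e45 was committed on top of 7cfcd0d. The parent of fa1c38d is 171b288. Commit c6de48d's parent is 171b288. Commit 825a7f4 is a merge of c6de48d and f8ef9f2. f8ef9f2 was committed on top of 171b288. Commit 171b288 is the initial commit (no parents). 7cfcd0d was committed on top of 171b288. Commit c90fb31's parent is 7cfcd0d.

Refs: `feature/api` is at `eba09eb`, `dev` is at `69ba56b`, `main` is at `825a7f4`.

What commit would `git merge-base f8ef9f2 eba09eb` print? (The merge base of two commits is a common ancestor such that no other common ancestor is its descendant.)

171b288

Ancestors of f8ef9f2: {171b288, f8ef9f2}.
Ancestors of eba09eb: {171b288, 7cfcd0d, c90fb31, eba09eb}.
Common ancestors: {171b288}.
The only common ancestor is 171b288, so it is the merge base.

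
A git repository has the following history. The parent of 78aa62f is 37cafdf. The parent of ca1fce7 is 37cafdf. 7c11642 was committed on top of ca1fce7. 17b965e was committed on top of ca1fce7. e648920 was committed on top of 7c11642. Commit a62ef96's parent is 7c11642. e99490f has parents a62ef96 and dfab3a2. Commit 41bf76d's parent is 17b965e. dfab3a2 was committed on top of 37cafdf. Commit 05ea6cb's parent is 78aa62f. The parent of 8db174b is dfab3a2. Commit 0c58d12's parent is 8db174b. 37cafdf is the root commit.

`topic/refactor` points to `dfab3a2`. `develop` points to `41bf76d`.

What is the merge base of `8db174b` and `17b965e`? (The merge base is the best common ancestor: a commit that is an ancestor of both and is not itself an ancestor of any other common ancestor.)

37cafdf

Ancestors of 8db174b: {37cafdf, 8db174b, dfab3a2}.
Ancestors of 17b965e: {17b965e, 37cafdf, ca1fce7}.
Common ancestors: {37cafdf}.
The only common ancestor is 37cafdf, so it is the merge base.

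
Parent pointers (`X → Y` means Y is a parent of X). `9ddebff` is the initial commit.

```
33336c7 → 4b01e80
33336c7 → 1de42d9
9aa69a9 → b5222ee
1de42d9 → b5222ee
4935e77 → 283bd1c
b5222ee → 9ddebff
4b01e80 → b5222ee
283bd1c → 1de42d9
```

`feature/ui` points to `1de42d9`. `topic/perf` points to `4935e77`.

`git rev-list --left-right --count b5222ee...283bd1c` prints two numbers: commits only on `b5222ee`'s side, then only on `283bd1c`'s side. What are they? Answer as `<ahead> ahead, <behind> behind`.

0 ahead, 2 behind

Reachable from b5222ee: {9ddebff, b5222ee}.
Reachable from 283bd1c: {1de42d9, 283bd1c, 9ddebff, b5222ee}.
Only in b5222ee's history (ahead): {} — 0.
Only in 283bd1c's history (behind): {1de42d9, 283bd1c} — 2.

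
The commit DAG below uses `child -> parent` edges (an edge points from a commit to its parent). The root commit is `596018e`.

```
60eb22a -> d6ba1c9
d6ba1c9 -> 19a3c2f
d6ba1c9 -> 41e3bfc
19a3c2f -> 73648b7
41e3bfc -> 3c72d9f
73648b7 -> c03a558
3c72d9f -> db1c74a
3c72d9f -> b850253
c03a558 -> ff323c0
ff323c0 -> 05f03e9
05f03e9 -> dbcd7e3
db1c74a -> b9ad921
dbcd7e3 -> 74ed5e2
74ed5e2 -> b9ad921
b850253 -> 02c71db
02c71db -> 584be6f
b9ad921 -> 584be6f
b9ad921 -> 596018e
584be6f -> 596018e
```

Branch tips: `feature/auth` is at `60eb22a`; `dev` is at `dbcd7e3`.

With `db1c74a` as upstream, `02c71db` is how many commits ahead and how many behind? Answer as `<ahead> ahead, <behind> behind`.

Reachable from 02c71db: {02c71db, 584be6f, 596018e}.
Reachable from db1c74a: {584be6f, 596018e, b9ad921, db1c74a}.
Only in 02c71db's history (ahead): {02c71db} — 1.
Only in db1c74a's history (behind): {b9ad921, db1c74a} — 2.

1 ahead, 2 behind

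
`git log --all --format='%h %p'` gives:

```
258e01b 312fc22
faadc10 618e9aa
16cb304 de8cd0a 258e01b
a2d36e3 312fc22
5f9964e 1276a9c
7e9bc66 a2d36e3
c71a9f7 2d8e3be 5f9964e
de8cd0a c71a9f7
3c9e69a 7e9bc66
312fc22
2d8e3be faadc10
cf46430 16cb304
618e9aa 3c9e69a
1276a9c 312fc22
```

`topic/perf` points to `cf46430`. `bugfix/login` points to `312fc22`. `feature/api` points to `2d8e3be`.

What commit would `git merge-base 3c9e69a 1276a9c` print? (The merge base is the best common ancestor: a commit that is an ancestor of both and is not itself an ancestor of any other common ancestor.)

312fc22

Ancestors of 3c9e69a: {312fc22, 3c9e69a, 7e9bc66, a2d36e3}.
Ancestors of 1276a9c: {1276a9c, 312fc22}.
Common ancestors: {312fc22}.
The only common ancestor is 312fc22, so it is the merge base.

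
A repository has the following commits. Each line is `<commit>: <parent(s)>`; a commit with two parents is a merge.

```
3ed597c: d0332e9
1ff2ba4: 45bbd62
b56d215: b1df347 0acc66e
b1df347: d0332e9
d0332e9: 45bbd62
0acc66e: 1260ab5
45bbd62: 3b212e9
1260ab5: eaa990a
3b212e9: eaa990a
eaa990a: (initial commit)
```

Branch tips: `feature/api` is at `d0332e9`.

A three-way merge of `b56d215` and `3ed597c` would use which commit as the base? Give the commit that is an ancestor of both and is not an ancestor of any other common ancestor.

Ancestors of b56d215: {0acc66e, 1260ab5, 3b212e9, 45bbd62, b1df347, b56d215, d0332e9, eaa990a}.
Ancestors of 3ed597c: {3b212e9, 3ed597c, 45bbd62, d0332e9, eaa990a}.
Common ancestors: {3b212e9, 45bbd62, d0332e9, eaa990a}.
Among these, d0332e9 is not an ancestor of any other common ancestor — it is the merge base.

d0332e9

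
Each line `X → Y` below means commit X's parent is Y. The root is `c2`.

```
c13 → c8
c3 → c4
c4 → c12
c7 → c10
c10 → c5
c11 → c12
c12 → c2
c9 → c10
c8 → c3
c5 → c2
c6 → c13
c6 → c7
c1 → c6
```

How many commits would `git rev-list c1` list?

Walking parent pointers from c1: reachable set = {c1, c10, c12, c13, c2, c3, c4, c5, c6, c7, c8}.
That is 11 commits.

11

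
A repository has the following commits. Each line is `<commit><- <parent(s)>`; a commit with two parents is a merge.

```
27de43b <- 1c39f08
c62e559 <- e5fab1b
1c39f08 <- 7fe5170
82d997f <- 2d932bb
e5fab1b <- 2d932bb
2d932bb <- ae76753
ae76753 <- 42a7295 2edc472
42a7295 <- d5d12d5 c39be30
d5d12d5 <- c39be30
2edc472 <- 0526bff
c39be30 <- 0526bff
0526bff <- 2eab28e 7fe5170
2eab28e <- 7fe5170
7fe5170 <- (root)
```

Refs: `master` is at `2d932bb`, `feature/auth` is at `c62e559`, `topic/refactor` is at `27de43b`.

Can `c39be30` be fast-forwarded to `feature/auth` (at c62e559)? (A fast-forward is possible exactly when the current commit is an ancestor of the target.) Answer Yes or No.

A fast-forward from c39be30 to c62e559 is possible iff c39be30 is an ancestor of c62e559.
Ancestors of c62e559: {0526bff, 2d932bb, 2eab28e, 2edc472, 42a7295, 7fe5170, ae76753, c39be30, c62e559, d5d12d5, e5fab1b}.
c39be30 is among them, so fast-forward is possible.

Yes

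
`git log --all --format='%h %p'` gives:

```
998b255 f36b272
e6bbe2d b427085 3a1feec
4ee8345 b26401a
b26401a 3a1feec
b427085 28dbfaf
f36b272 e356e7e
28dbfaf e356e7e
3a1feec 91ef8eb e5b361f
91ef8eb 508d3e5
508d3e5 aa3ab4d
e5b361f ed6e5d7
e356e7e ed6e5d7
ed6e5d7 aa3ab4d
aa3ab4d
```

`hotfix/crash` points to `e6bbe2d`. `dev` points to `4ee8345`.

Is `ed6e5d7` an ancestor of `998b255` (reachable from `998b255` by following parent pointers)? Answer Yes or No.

Ancestors of 998b255 (commits reachable by following parents): {998b255, aa3ab4d, e356e7e, ed6e5d7, f36b272}.
ed6e5d7 is in that set, so it is an ancestor of 998b255.

Yes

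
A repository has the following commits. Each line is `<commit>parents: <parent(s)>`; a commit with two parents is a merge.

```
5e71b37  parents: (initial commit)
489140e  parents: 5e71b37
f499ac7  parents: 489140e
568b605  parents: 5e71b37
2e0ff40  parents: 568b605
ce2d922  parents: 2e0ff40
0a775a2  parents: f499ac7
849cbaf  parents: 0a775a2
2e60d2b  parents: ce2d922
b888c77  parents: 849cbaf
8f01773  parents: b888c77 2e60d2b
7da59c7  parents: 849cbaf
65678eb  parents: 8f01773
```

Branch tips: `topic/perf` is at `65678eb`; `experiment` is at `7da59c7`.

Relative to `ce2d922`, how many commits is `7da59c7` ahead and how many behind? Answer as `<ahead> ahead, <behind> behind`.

Reachable from 7da59c7: {0a775a2, 489140e, 5e71b37, 7da59c7, 849cbaf, f499ac7}.
Reachable from ce2d922: {2e0ff40, 568b605, 5e71b37, ce2d922}.
Only in 7da59c7's history (ahead): {0a775a2, 489140e, 7da59c7, 849cbaf, f499ac7} — 5.
Only in ce2d922's history (behind): {2e0ff40, 568b605, ce2d922} — 3.

5 ahead, 3 behind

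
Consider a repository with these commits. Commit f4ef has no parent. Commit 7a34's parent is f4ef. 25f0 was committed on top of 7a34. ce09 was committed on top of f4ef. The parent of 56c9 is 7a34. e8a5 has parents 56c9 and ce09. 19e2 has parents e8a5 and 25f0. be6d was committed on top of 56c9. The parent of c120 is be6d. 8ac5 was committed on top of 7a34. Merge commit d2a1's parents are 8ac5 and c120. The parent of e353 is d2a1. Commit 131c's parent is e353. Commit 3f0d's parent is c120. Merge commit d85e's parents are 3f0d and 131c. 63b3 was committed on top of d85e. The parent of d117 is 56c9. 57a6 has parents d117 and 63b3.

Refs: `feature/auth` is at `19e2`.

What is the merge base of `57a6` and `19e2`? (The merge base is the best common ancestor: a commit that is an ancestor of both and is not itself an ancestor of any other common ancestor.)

56c9

Ancestors of 57a6: {131c, 3f0d, 56c9, 57a6, 63b3, 7a34, 8ac5, be6d, c120, d117, d2a1, d85e, e353, f4ef}.
Ancestors of 19e2: {19e2, 25f0, 56c9, 7a34, ce09, e8a5, f4ef}.
Common ancestors: {56c9, 7a34, f4ef}.
Among these, 56c9 is not an ancestor of any other common ancestor — it is the merge base.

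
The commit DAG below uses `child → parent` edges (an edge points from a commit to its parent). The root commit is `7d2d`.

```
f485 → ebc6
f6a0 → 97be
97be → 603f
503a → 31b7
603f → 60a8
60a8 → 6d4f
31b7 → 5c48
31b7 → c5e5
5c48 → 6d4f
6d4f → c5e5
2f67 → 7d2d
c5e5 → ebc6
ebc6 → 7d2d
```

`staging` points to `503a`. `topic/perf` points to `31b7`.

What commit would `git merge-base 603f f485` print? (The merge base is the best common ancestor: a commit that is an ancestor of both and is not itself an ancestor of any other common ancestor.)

Ancestors of 603f: {603f, 60a8, 6d4f, 7d2d, c5e5, ebc6}.
Ancestors of f485: {7d2d, ebc6, f485}.
Common ancestors: {7d2d, ebc6}.
Among these, ebc6 is not an ancestor of any other common ancestor — it is the merge base.

ebc6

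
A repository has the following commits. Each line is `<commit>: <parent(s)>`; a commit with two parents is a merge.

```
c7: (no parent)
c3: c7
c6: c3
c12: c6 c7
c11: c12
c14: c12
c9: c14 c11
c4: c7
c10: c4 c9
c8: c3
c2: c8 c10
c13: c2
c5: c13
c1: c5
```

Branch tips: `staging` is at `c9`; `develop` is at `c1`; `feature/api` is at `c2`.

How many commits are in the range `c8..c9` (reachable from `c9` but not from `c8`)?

5

Reachable from c9: {c11, c12, c14, c3, c6, c7, c9}.
Reachable from c8: {c3, c7, c8}.
In c9's history but not c8's: {c11, c12, c14, c6, c9} — 5 commits.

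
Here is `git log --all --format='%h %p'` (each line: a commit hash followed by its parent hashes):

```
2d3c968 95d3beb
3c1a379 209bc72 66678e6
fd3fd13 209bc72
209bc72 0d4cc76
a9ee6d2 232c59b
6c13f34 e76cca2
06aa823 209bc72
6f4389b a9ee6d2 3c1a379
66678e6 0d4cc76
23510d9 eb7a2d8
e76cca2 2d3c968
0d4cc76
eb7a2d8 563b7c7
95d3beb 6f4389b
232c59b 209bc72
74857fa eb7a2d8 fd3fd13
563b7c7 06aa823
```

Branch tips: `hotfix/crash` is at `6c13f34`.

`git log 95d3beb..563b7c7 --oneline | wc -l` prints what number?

2

Reachable from 563b7c7: {06aa823, 0d4cc76, 209bc72, 563b7c7}.
Reachable from 95d3beb: {0d4cc76, 209bc72, 232c59b, 3c1a379, 66678e6, 6f4389b, 95d3beb, a9ee6d2}.
In 563b7c7's history but not 95d3beb's: {06aa823, 563b7c7} — 2 commits.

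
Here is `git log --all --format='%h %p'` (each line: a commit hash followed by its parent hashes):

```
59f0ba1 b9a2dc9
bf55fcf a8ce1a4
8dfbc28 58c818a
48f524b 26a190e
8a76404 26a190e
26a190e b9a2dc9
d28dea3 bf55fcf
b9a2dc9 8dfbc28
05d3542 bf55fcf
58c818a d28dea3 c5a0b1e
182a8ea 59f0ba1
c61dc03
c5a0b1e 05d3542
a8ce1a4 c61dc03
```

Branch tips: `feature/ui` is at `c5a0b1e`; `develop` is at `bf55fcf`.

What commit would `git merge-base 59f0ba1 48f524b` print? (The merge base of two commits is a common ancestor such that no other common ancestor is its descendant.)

b9a2dc9

Ancestors of 59f0ba1: {05d3542, 58c818a, 59f0ba1, 8dfbc28, a8ce1a4, b9a2dc9, bf55fcf, c5a0b1e, c61dc03, d28dea3}.
Ancestors of 48f524b: {05d3542, 26a190e, 48f524b, 58c818a, 8dfbc28, a8ce1a4, b9a2dc9, bf55fcf, c5a0b1e, c61dc03, d28dea3}.
Common ancestors: {05d3542, 58c818a, 8dfbc28, a8ce1a4, b9a2dc9, bf55fcf, c5a0b1e, c61dc03, d28dea3}.
Among these, b9a2dc9 is not an ancestor of any other common ancestor — it is the merge base.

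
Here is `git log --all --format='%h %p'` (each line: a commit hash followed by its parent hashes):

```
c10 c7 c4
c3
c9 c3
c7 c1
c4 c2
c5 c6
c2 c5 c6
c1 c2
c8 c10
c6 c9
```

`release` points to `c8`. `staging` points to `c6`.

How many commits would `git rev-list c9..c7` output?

5

Reachable from c7: {c1, c2, c3, c5, c6, c7, c9}.
Reachable from c9: {c3, c9}.
In c7's history but not c9's: {c1, c2, c5, c6, c7} — 5 commits.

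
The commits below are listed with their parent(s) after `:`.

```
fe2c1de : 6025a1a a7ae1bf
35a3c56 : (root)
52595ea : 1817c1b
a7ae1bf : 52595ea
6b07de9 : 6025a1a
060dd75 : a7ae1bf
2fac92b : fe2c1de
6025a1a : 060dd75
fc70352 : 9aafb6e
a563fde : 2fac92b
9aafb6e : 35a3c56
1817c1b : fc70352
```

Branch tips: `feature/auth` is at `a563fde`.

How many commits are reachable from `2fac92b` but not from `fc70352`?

7

Reachable from 2fac92b: {060dd75, 1817c1b, 2fac92b, 35a3c56, 52595ea, 6025a1a, 9aafb6e, a7ae1bf, fc70352, fe2c1de}.
Reachable from fc70352: {35a3c56, 9aafb6e, fc70352}.
In 2fac92b's history but not fc70352's: {060dd75, 1817c1b, 2fac92b, 52595ea, 6025a1a, a7ae1bf, fe2c1de} — 7 commits.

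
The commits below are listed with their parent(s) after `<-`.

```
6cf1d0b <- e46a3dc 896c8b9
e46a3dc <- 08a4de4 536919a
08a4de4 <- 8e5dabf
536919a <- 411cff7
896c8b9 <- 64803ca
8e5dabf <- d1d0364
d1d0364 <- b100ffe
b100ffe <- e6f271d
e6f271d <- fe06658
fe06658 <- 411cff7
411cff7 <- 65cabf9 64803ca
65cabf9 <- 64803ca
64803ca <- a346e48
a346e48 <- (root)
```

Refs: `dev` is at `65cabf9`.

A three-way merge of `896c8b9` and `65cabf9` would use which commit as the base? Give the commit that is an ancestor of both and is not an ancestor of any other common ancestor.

Ancestors of 896c8b9: {64803ca, 896c8b9, a346e48}.
Ancestors of 65cabf9: {64803ca, 65cabf9, a346e48}.
Common ancestors: {64803ca, a346e48}.
Among these, 64803ca is not an ancestor of any other common ancestor — it is the merge base.

64803ca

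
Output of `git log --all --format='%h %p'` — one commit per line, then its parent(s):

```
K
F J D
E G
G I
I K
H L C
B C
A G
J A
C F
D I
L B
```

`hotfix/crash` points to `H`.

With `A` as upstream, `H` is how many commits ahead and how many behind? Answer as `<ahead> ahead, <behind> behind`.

Reachable from H: {A, B, C, D, F, G, H, I, J, K, L}.
Reachable from A: {A, G, I, K}.
Only in H's history (ahead): {B, C, D, F, H, J, L} — 7.
Only in A's history (behind): {} — 0.

7 ahead, 0 behind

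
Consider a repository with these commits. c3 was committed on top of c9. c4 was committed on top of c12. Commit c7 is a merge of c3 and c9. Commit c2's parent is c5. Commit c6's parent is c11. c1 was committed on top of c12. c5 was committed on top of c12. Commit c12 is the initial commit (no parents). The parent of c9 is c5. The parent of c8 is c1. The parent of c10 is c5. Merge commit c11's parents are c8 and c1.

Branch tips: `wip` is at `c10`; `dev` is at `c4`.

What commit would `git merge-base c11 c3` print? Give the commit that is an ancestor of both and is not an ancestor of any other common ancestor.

Ancestors of c11: {c1, c11, c12, c8}.
Ancestors of c3: {c12, c3, c5, c9}.
Common ancestors: {c12}.
The only common ancestor is c12, so it is the merge base.

c12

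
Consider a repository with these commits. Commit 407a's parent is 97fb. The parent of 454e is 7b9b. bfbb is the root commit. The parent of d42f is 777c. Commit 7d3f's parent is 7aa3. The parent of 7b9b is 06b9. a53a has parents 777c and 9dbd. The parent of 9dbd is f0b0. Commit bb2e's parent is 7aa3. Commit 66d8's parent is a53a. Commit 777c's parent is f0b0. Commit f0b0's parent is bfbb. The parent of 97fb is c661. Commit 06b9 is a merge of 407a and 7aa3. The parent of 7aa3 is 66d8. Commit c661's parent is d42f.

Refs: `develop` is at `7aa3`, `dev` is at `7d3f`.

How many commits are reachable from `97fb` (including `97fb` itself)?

Walking parent pointers from 97fb: reachable set = {777c, 97fb, bfbb, c661, d42f, f0b0}.
That is 6 commits.

6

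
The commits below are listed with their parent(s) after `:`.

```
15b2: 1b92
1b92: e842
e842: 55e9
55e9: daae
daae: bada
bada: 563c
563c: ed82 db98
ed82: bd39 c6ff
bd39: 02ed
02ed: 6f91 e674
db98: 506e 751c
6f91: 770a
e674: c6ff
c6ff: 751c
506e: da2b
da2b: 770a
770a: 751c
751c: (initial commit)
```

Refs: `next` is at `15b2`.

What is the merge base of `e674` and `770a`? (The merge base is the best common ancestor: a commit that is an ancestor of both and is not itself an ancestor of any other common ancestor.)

Ancestors of e674: {751c, c6ff, e674}.
Ancestors of 770a: {751c, 770a}.
Common ancestors: {751c}.
The only common ancestor is 751c, so it is the merge base.

751c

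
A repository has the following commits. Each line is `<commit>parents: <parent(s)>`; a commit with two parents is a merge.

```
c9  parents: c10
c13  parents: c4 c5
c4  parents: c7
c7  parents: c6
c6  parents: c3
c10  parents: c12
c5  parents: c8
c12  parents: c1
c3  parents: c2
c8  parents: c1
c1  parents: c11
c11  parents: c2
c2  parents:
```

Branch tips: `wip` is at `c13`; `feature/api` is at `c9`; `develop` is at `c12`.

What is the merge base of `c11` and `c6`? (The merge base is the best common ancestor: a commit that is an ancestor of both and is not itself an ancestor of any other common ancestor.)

Ancestors of c11: {c11, c2}.
Ancestors of c6: {c2, c3, c6}.
Common ancestors: {c2}.
The only common ancestor is c2, so it is the merge base.

c2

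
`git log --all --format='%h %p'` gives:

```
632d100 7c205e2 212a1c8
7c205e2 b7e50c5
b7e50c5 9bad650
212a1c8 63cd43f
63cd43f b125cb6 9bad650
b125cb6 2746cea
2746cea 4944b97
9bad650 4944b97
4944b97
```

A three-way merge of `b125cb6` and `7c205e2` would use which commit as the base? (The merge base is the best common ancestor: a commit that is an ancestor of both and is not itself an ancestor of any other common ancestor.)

4944b97

Ancestors of b125cb6: {2746cea, 4944b97, b125cb6}.
Ancestors of 7c205e2: {4944b97, 7c205e2, 9bad650, b7e50c5}.
Common ancestors: {4944b97}.
The only common ancestor is 4944b97, so it is the merge base.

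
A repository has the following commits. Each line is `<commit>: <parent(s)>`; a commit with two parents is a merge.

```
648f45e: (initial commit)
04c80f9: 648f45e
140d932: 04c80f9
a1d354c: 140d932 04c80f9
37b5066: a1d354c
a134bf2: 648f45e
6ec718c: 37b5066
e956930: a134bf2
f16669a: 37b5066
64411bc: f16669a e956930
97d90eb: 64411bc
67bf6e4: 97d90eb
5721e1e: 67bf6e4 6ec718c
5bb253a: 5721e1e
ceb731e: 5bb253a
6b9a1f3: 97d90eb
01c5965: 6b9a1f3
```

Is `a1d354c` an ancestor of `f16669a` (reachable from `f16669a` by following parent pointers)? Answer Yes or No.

Ancestors of f16669a (commits reachable by following parents): {04c80f9, 140d932, 37b5066, 648f45e, a1d354c, f16669a}.
a1d354c is in that set, so it is an ancestor of f16669a.

Yes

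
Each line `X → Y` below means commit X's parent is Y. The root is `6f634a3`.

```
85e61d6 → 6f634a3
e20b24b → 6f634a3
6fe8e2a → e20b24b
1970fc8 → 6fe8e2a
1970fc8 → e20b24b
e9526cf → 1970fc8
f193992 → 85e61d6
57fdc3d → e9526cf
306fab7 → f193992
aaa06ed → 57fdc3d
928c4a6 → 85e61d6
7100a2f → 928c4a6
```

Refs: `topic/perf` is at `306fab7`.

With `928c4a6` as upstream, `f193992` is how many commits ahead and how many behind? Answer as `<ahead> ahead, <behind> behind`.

Reachable from f193992: {6f634a3, 85e61d6, f193992}.
Reachable from 928c4a6: {6f634a3, 85e61d6, 928c4a6}.
Only in f193992's history (ahead): {f193992} — 1.
Only in 928c4a6's history (behind): {928c4a6} — 1.

1 ahead, 1 behind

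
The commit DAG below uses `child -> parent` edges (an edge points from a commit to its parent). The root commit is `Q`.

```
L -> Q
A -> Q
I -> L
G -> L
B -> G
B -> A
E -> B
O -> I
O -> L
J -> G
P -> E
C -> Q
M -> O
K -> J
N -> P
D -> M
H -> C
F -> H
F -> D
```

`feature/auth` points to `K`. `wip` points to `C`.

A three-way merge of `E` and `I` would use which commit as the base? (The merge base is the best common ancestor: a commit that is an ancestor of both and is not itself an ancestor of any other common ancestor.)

Ancestors of E: {A, B, E, G, L, Q}.
Ancestors of I: {I, L, Q}.
Common ancestors: {L, Q}.
Among these, L is not an ancestor of any other common ancestor — it is the merge base.

L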